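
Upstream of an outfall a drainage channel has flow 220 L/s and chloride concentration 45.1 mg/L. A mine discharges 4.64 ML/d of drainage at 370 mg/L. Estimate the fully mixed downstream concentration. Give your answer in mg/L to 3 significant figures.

109 mg/L

4.64 ML/d = 0.0537 m³/s.
220 L/s = 0.22 m³/s.
Flow-weighted mixing gives C = (0.0537·370 + 0.22·45.1) / (0.0537 + 0.22) = 29.79/0.2737 = 108.8 mg/L.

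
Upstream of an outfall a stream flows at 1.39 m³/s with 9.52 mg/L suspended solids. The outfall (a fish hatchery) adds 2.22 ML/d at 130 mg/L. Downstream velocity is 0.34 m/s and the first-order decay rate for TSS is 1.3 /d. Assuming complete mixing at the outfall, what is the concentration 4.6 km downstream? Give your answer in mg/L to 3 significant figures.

9.55 mg/L

2.22 ML/d = 0.02569 m³/s.
After complete mixing, C₀ = (0.02569·130 + 1.39·9.52) / 1.416 = 11.71 mg/L.
Travel time t = 4600 m / 0.34 m/s = 1.353e+04 s = 0.1566 d.
C = 11.71·exp(−1.3·0.1566) = 11.71·0.8158 = 9.55 mg/L.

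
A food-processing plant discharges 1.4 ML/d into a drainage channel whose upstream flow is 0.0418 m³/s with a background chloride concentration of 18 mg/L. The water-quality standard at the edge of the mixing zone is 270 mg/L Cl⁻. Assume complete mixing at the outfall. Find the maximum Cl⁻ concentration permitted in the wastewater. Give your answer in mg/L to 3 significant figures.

920 mg/L

1.4 ML/d = 0.0162 m³/s.
Mass balance: 270·0.058 = 0.0162·Cₑ + 0.0418·18.
Cₑ = (15.66 − 0.7524) / 0.0162 = 920.1 mg/L.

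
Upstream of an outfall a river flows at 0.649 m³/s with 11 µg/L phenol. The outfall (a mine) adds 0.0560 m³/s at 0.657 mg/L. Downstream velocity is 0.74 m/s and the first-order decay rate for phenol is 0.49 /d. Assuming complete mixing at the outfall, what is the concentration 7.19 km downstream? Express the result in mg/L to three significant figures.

0.0590 mg/L

11 µg/L = 0.011 mg/L.
After complete mixing, C₀ = (0.056·0.657 + 0.649·0.011) / 0.705 = 0.06231 mg/L.
Travel time t = 7190 m / 0.74 m/s = 9716 s = 0.1125 d.
C = 0.06231·exp(−0.49·0.1125) = 0.06231·0.9464 = 0.05897 mg/L.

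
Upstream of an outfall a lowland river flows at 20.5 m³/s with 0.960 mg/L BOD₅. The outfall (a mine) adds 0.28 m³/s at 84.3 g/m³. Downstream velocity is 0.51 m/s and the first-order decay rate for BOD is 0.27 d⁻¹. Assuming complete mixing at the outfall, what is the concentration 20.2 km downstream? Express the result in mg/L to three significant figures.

After complete mixing, C₀ = (0.28·84.3 + 20.5·0.96) / 20.78 = 2.083 mg/L.
Travel time t = 2.02e+04 m / 0.51 m/s = 3.961e+04 s = 0.4584 d.
C = 2.083·exp(−0.27·0.4584) = 2.083·0.8836 = 1.84 mg/L.

1.84 mg/L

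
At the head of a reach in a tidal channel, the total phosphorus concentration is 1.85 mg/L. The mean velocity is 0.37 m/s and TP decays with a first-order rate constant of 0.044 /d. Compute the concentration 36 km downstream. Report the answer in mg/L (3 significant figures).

Travel time t = 36 km / 0.37 m/s = 3.6e+04/0.37 = 9.73e+04 s = 1.126 d.
First-order decay: C = 1.85·exp(−0.044·1.126) = 1.85·0.9517 = 1.761 mg/L.

1.76 mg/L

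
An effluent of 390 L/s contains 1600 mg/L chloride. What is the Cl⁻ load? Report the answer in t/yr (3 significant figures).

19700 t/yr

390 L/s = 0.39 m³/s.
Mass flux = Q·C = 0.39 m³/s × 1600 g/m³ = 624 g/s.
= 624 g/s × 31.56 = 1.969e+04 t/yr.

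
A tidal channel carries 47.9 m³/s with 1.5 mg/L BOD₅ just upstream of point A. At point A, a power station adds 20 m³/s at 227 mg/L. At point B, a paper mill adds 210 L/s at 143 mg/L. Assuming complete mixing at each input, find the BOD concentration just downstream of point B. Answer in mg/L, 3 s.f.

After input A: C = (47.9·1.5 + 20·227) / 67.9 = 67.92 mg/L.
210 L/s = 0.21 m³/s.
After input B: C = (67.9·67.92 + 0.21·143) / 68.11 = 68.15 mg/L.

68.2 mg/L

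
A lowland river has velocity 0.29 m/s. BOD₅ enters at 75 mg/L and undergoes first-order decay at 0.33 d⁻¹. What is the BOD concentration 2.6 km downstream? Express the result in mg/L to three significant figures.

Travel time t = 2.6 km / 0.29 m/s = 2600/0.29 = 8966 s = 0.1038 d.
First-order decay: C = 75·exp(−0.33·0.1038) = 75·0.9663 = 72.48 mg/L.

72.5 mg/L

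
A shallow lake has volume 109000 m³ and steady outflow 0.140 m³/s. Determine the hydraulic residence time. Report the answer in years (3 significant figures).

0.0247 yr

Q = 0.140 m³/s × 3.156e+07 s/yr = 4.418e+06 m³/yr.
Hydraulic residence time τ = V/Q = 109000/4.418e+06 = 0.02467 yr.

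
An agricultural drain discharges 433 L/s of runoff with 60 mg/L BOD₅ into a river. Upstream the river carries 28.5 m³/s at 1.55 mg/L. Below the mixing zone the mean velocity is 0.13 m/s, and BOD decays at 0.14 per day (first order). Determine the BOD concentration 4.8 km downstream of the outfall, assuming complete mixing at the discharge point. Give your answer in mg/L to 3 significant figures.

2.28 mg/L

433 L/s = 0.433 m³/s.
After complete mixing, C₀ = (0.433·60 + 28.5·1.55) / 28.93 = 2.425 mg/L.
Travel time t = 4800 m / 0.13 m/s = 3.692e+04 s = 0.4274 d.
C = 2.425·exp(−0.14·0.4274) = 2.425·0.9419 = 2.284 mg/L.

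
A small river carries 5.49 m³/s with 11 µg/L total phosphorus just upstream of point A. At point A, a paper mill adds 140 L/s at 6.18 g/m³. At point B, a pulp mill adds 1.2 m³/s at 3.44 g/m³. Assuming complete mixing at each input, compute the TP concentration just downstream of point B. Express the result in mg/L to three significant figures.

0.740 mg/L

11 µg/L = 0.011 mg/L.
140 L/s = 0.14 m³/s.
After input A: C = (5.49·0.011 + 0.14·6.18) / 5.63 = 0.1644 mg/L.
After input B: C = (5.63·0.1644 + 1.2·3.44) / 6.83 = 0.7399 mg/L.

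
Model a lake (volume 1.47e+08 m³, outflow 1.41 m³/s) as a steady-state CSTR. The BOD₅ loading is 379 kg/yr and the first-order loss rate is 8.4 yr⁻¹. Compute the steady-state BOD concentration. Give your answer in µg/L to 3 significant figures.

0.296 µg/L

Outflow Q = 1.41 m³/s × 3.156e+07 s/yr = 4.45e+07 m³/yr.
Steady-state CSTR mass balance: W = Q·C + k·V·C, so C = W/(Q + kV).
Q + kV = 4.45e+07 + 8.4·1.47e+08 = 1.279e+09 m³/yr.
C = 379/1.279e+09 = 2.963e-07 kg/m³ = 0.0002963 mg/L = 0.2963 µg/L.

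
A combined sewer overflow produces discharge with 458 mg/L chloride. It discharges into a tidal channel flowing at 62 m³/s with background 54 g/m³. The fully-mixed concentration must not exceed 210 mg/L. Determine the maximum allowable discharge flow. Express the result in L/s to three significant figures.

Mass balance at complete mixing: C_std·(Q_w + Q_r) = Q_w·C_e + Q_r·C_b.
Rearranging, Q_w = Q_r·(C_std − C_b)/(C_e − C_std) = 62·(210 − 54) / (458 − 210) = 39 m³/s.
= 3.9e+04 L/s.

39000 L/s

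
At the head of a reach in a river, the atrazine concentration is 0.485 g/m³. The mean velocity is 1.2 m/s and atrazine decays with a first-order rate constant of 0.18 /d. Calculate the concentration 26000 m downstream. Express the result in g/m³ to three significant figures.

0.464 g/m³

Travel time t = 26000 m / 1.2 m/s = 2.6e+04/1.2 = 2.167e+04 s = 0.2508 d.
First-order decay: C = 0.485·exp(−0.18·0.2508) = 0.485·0.9559 = 0.4636 g/m³.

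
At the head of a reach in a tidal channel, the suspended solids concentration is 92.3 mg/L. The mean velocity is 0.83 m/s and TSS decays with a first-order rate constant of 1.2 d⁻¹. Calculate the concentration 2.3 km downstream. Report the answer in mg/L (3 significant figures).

88.8 mg/L

Travel time t = 2.3 km / 0.83 m/s = 2300/0.83 = 2771 s = 0.03207 d.
First-order decay: C = 92.3·exp(−1.2·0.03207) = 92.3·0.9622 = 88.82 mg/L.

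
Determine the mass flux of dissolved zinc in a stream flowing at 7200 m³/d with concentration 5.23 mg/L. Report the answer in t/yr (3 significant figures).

13.8 t/yr

7200 m³/d = 0.08333 m³/s.
Mass flux = Q·C = 0.08333 m³/s × 5.23 g/m³ = 0.4358 g/s.
= 0.4358 g/s × 31.56 = 13.75 t/yr.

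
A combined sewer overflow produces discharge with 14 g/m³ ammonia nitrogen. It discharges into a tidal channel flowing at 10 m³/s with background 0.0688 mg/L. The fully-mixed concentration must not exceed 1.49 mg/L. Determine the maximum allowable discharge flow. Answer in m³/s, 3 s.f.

1.14 m³/s

Mass balance at complete mixing: C_std·(Q_w + Q_r) = Q_w·C_e + Q_r·C_b.
Rearranging, Q_w = Q_r·(C_std − C_b)/(C_e − C_std) = 10·(1.49 − 0.0688) / (14 − 1.49) = 1.136 m³/s.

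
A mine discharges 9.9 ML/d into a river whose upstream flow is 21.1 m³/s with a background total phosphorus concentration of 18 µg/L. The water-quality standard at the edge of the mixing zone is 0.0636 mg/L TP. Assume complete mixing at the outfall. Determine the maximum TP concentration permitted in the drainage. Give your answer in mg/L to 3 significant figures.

9.9 ML/d = 0.1146 m³/s.
18 µg/L = 0.018 mg/L.
Mass balance: 0.0636·21.21 = 0.1146·Cₑ + 21.1·0.018.
Cₑ = (1.349 − 0.3798) / 0.1146 = 8.461 mg/L.

8.46 mg/L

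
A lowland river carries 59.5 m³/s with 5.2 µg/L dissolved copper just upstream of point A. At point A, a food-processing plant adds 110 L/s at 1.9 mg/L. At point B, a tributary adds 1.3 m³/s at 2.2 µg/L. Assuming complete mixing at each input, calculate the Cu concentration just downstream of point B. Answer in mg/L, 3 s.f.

0.00856 mg/L

5.2 µg/L = 0.0052 mg/L.
110 L/s = 0.11 m³/s.
After input A: C = (59.5·0.0052 + 0.11·1.9) / 59.61 = 0.008697 mg/L.
2.2 µg/L = 0.0022 mg/L.
After input B: C = (59.61·0.008697 + 1.3·0.0022) / 60.91 = 0.008558 mg/L.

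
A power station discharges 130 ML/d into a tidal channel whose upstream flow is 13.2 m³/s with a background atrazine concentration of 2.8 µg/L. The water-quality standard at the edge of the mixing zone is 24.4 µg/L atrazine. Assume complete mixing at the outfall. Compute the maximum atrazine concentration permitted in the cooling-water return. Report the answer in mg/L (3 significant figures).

130 ML/d = 1.505 m³/s.
2.8 µg/L = 0.0028 mg/L.
24.4 µg/L = 0.0244 mg/L.
Mass balance: 0.0244·14.7 = 1.505·Cₑ + 13.2·0.0028.
Cₑ = (0.3588 − 0.03696) / 1.505 = 0.2139 mg/L.

0.214 mg/L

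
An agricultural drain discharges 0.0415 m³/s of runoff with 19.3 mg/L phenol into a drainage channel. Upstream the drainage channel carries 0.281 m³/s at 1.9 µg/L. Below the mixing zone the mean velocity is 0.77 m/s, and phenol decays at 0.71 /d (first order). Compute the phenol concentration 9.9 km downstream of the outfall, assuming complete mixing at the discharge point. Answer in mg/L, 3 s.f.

1.9 µg/L = 0.0019 mg/L.
After complete mixing, C₀ = (0.0415·19.3 + 0.281·0.0019) / 0.3225 = 2.485 mg/L.
Travel time t = 9900 m / 0.77 m/s = 1.286e+04 s = 0.1488 d.
C = 2.485·exp(−0.71·0.1488) = 2.485·0.8997 = 2.236 mg/L.

2.24 mg/L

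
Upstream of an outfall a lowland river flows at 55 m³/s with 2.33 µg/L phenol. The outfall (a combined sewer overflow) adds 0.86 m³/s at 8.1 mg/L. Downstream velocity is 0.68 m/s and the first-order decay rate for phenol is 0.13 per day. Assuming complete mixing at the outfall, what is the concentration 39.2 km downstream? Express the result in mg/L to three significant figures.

0.116 mg/L

2.33 µg/L = 0.00233 mg/L.
After complete mixing, C₀ = (0.86·8.1 + 55·0.00233) / 55.86 = 0.127 mg/L.
Travel time t = 3.92e+04 m / 0.68 m/s = 5.765e+04 s = 0.6672 d.
C = 0.127·exp(−0.13·0.6672) = 0.127·0.9169 = 0.1164 mg/L.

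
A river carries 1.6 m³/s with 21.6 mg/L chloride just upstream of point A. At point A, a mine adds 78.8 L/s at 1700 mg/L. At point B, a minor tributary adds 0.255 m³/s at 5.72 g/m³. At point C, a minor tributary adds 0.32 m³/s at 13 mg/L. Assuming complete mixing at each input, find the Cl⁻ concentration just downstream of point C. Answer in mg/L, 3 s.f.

78.8 L/s = 0.0788 m³/s.
After input A: C = (1.6·21.6 + 0.0788·1700) / 1.679 = 100.4 mg/L.
After input B: C = (1.679·100.4 + 0.255·5.72) / 1.934 = 87.9 mg/L.
After input C: C = (1.934·87.9 + 0.32·13) / 2.254 = 77.26 mg/L.

77.3 mg/L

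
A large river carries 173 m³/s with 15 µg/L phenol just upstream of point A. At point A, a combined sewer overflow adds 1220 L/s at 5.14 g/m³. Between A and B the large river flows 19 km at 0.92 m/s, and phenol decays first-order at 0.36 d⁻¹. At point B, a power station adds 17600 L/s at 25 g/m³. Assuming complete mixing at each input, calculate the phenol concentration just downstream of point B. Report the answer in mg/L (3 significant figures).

2.34 mg/L

15 µg/L = 0.015 mg/L.
1220 L/s = 1.22 m³/s.
After input A: C = (173·0.015 + 1.22·5.14) / 174.2 = 0.05089 mg/L.
Over the 19 km reach to input B (t = 2.065e+04 s = 0.239 d), decay gives C = 0.05089·exp(−0.36·0.239) = 0.04669 mg/L.
17600 L/s = 17.6 m³/s.
After input B: C = (174.2·0.04669 + 17.6·25) / 191.8 = 2.336 mg/L.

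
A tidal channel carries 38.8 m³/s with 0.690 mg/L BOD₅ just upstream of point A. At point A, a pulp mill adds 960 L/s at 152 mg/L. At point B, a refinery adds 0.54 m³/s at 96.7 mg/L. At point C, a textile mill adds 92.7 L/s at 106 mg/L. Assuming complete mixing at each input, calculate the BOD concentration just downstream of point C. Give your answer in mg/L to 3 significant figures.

5.81 mg/L

960 L/s = 0.96 m³/s.
After input A: C = (38.8·0.69 + 0.96·152) / 39.76 = 4.343 mg/L.
After input B: C = (39.76·4.343 + 0.54·96.7) / 40.3 = 5.581 mg/L.
92.7 L/s = 0.0927 m³/s.
After input C: C = (40.3·5.581 + 0.0927·106) / 40.39 = 5.811 mg/L.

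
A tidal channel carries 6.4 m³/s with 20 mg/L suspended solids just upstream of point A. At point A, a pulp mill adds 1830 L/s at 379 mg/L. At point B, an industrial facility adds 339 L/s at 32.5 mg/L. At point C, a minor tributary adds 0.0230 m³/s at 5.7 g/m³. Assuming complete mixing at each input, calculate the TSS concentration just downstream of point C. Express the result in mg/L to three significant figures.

1830 L/s = 1.83 m³/s.
After input A: C = (6.4·20 + 1.83·379) / 8.23 = 99.83 mg/L.
339 L/s = 0.339 m³/s.
After input B: C = (8.23·99.83 + 0.339·32.5) / 8.569 = 97.16 mg/L.
After input C: C = (8.569·97.16 + 0.023·5.7) / 8.592 = 96.92 mg/L.

96.9 mg/L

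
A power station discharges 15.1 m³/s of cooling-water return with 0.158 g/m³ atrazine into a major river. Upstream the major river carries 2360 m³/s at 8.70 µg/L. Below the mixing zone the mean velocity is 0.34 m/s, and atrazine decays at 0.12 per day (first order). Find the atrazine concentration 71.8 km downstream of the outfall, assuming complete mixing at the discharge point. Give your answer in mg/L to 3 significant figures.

0.00720 mg/L

8.70 µg/L = 0.0087 mg/L.
After complete mixing, C₀ = (15.1·0.158 + 2360·0.0087) / 2375 = 0.009649 mg/L.
Travel time t = 7.18e+04 m / 0.34 m/s = 2.112e+05 s = 2.444 d.
C = 0.009649·exp(−0.12·2.444) = 0.009649·0.7458 = 0.007196 mg/L.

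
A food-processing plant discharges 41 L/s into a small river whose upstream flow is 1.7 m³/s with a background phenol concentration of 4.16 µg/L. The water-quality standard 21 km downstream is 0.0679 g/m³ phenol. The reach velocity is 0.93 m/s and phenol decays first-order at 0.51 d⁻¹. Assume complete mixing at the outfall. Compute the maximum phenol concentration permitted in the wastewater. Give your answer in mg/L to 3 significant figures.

41 L/s = 0.041 m³/s.
4.16 µg/L = 0.00416 mg/L.
Travel time to the compliance point: t = 2.1e+04/0.93 = 2.258e+04 s = 0.2614 d; decay factor exp(−0.51·0.2614) = 0.8752.
So the concentration just after mixing may be at most 0.0679/0.8752 = 0.07758 mg/L.
Mass balance: 0.07758·1.741 = 0.041·Cₑ + 1.7·0.00416.
Cₑ = (0.1351 − 0.007072) / 0.041 = 3.122 mg/L.

3.12 mg/L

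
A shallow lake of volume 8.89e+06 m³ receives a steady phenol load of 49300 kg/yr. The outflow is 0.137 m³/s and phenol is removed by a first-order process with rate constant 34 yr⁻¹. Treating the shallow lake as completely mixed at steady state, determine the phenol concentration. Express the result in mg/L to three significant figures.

0.161 mg/L

Outflow Q = 0.137 m³/s × 3.156e+07 s/yr = 4.323e+06 m³/yr.
Steady-state CSTR mass balance: W = Q·C + k·V·C, so C = W/(Q + kV).
Q + kV = 4.323e+06 + 34·8.89e+06 = 3.066e+08 m³/yr.
C = 49300/3.066e+08 = 0.0001608 kg/m³ = 0.1608 mg/L.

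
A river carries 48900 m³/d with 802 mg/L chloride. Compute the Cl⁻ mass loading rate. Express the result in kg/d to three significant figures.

39200 kg/d

48900 m³/d = 0.566 m³/s.
Mass flux = Q·C = 0.566 m³/s × 802 g/m³ = 453.9 g/s.
= 453.9 g/s × 86.4 = 3.922e+04 kg/d.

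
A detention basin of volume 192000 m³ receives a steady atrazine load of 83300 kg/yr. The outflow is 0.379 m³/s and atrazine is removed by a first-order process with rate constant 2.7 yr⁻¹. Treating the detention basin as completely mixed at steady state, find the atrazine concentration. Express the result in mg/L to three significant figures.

Outflow Q = 0.379 m³/s × 3.156e+07 s/yr = 1.196e+07 m³/yr.
Steady-state CSTR mass balance: W = Q·C + k·V·C, so C = W/(Q + kV).
Q + kV = 1.196e+07 + 2.7·192000 = 1.248e+07 m³/yr.
C = 83300/1.248e+07 = 0.006675 kg/m³ = 6.675 mg/L.

6.68 mg/L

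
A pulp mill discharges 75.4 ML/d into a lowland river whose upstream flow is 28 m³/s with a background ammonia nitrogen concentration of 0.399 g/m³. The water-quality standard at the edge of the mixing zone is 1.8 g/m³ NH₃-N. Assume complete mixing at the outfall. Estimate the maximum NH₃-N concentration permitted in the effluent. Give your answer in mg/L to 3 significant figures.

46.8 mg/L

75.4 ML/d = 0.8727 m³/s.
Mass balance: 1.8·28.87 = 0.8727·Cₑ + 28·0.399.
Cₑ = (51.97 − 11.17) / 0.8727 = 46.75 mg/L.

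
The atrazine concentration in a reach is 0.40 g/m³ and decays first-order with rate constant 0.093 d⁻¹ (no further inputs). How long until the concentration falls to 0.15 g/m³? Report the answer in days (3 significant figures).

10.5 d

t = ln(C₀/C)/k = ln(0.40/0.15)/0.093 = 0.9808/0.093 = 10.55 d.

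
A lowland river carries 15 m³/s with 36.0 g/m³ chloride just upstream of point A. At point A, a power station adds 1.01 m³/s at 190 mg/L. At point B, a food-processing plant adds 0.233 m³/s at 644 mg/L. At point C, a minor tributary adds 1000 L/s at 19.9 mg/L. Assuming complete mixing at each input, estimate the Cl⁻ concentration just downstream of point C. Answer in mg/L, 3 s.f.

52.3 mg/L

After input A: C = (15·36 + 1.01·190) / 16.01 = 45.72 mg/L.
After input B: C = (16.01·45.72 + 0.233·644) / 16.24 = 54.3 mg/L.
1000 L/s = 1 m³/s.
After input C: C = (16.24·54.3 + 1·19.9) / 17.24 = 52.3 mg/L.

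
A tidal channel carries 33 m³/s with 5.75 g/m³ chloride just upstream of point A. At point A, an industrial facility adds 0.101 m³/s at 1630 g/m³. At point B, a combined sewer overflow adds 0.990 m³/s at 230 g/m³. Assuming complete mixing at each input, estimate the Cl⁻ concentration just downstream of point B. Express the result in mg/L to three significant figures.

After input A: C = (33·5.75 + 0.101·1630) / 33.1 = 10.71 mg/L.
After input B: C = (33.1·10.71 + 0.99·230) / 34.09 = 17.07 mg/L.

17.1 mg/L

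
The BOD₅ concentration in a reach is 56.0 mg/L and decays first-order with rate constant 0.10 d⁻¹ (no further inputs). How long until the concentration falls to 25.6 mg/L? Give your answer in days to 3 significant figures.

7.83 d

t = ln(C₀/C)/k = ln(56.0/25.6)/0.10 = 0.7828/0.10 = 7.828 d.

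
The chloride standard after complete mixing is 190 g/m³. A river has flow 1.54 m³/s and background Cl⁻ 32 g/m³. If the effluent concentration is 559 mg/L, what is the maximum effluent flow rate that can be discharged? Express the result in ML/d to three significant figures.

57.0 ML/d

Mass balance at complete mixing: C_std·(Q_w + Q_r) = Q_w·C_e + Q_r·C_b.
Rearranging, Q_w = Q_r·(C_std − C_b)/(C_e − C_std) = 1.54·(190 − 32) / (559 − 190) = 0.6594 m³/s.
= 56.97 ML/d.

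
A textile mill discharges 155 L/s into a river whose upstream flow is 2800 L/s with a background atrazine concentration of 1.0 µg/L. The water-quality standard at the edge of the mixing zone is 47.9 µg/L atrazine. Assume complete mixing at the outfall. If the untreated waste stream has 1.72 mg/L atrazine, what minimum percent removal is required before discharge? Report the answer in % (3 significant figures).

155 L/s = 0.155 m³/s.
2800 L/s = 2.8 m³/s.
1.0 µg/L = 0.001 mg/L.
47.9 µg/L = 0.0479 mg/L.
Mass balance: 0.0479·2.955 = 0.155·Cₑ + 2.8·0.001.
Cₑ = (0.1415 − 0.0028) / 0.155 = 0.8951 mg/L.
Required removal = 1 − 0.8951/1.72 = 47.96 %.

48.0 %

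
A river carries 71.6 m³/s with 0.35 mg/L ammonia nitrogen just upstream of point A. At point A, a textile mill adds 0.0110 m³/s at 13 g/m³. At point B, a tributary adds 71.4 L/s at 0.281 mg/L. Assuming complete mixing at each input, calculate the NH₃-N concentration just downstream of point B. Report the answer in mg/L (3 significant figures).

After input A: C = (71.6·0.35 + 0.011·13) / 71.61 = 0.3519 mg/L.
71.4 L/s = 0.0714 m³/s.
After input B: C = (71.61·0.3519 + 0.0714·0.281) / 71.68 = 0.3519 mg/L.

0.352 mg/L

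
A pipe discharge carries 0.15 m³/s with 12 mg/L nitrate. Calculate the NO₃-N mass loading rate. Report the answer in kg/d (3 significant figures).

156 kg/d

Mass flux = Q·C = 0.15 m³/s × 12 g/m³ = 1.8 g/s.
= 1.8 g/s × 86.4 = 155.5 kg/d.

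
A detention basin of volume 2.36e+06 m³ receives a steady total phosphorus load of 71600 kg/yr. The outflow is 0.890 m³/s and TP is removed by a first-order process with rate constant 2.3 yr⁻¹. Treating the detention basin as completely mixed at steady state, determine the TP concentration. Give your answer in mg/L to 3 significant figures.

Outflow Q = 0.890 m³/s × 3.156e+07 s/yr = 2.809e+07 m³/yr.
Steady-state CSTR mass balance: W = Q·C + k·V·C, so C = W/(Q + kV).
Q + kV = 2.809e+07 + 2.3·2.36e+06 = 3.351e+07 m³/yr.
C = 71600/3.351e+07 = 0.002136 kg/m³ = 2.136 mg/L.

2.14 mg/L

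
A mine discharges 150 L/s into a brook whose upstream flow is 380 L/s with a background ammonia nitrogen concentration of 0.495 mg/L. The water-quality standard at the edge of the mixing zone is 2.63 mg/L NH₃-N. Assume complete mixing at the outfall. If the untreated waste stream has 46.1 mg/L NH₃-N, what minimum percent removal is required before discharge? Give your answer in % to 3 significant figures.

150 L/s = 0.15 m³/s.
380 L/s = 0.38 m³/s.
Mass balance: 2.63·0.53 = 0.15·Cₑ + 0.38·0.495.
Cₑ = (1.394 − 0.1881) / 0.15 = 8.039 mg/L.
Required removal = 1 − 8.039/46.1 = 82.56 %.

82.6 %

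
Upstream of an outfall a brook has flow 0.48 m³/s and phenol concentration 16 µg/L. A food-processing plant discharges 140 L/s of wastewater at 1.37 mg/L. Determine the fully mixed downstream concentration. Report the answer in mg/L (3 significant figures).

140 L/s = 0.14 m³/s.
16 µg/L = 0.016 mg/L.
Flow-weighted mixing gives C = (0.14·1.37 + 0.48·0.016) / (0.14 + 0.48) = 0.1995/0.62 = 0.3217 mg/L.

0.322 mg/L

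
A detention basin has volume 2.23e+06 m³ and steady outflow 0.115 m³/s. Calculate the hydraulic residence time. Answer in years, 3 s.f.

Q = 0.115 m³/s × 3.156e+07 s/yr = 3.629e+06 m³/yr.
Hydraulic residence time τ = V/Q = 2.23e+06/3.629e+06 = 0.6145 yr.

0.614 yr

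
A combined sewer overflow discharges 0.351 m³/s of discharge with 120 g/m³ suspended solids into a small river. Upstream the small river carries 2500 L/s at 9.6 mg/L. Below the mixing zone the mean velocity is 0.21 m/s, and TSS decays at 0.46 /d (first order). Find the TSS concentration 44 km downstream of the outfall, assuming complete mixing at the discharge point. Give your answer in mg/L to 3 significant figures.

7.60 mg/L

2500 L/s = 2.5 m³/s.
After complete mixing, C₀ = (0.351·120 + 2.5·9.6) / 2.851 = 23.19 mg/L.
Travel time t = 4.4e+04 m / 0.21 m/s = 2.095e+05 s = 2.425 d.
C = 23.19·exp(−0.46·2.425) = 23.19·0.3277 = 7.601 mg/L.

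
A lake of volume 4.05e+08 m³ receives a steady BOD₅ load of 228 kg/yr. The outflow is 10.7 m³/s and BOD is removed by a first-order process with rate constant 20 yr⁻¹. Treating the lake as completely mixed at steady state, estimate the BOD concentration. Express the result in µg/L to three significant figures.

Outflow Q = 10.7 m³/s × 3.156e+07 s/yr = 3.377e+08 m³/yr.
Steady-state CSTR mass balance: W = Q·C + k·V·C, so C = W/(Q + kV).
Q + kV = 3.377e+08 + 20·4.05e+08 = 8.438e+09 m³/yr.
C = 228/8.438e+09 = 2.702e-08 kg/m³ = 2.702e-05 mg/L = 0.02702 µg/L.

0.0270 µg/L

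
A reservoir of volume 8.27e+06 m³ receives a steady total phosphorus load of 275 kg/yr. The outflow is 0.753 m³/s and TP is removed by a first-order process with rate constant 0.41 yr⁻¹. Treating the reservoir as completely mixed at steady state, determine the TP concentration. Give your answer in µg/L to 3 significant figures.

10.1 µg/L

Outflow Q = 0.753 m³/s × 3.156e+07 s/yr = 2.376e+07 m³/yr.
Steady-state CSTR mass balance: W = Q·C + k·V·C, so C = W/(Q + kV).
Q + kV = 2.376e+07 + 0.41·8.27e+06 = 2.715e+07 m³/yr.
C = 275/2.715e+07 = 1.013e-05 kg/m³ = 0.01013 mg/L = 10.13 µg/L.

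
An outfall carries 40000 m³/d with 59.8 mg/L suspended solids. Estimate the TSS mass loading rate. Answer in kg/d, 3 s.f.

2390 kg/d

40000 m³/d = 0.463 m³/s.
Mass flux = Q·C = 0.463 m³/s × 59.8 g/m³ = 27.69 g/s.
= 27.69 g/s × 86.4 = 2392 kg/d.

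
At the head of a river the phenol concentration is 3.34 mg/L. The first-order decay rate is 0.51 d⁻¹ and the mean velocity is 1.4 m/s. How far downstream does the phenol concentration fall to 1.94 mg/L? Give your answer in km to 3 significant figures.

129 km

From C = C₀·e^(−kt), t = ln(C₀/C)/k = ln(3.34/1.94)/0.51 = 0.5433/0.51 = 1.065 d.
Distance = v·t = 1.4 m/s × 9.204e+04 s = 1.289e+05 m = 128.9 km.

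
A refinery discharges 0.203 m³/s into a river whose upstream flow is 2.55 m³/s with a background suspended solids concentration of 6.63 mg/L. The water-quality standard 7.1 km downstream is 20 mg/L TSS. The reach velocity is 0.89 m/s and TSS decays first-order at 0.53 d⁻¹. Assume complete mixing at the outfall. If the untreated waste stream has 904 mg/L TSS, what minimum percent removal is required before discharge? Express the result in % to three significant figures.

77.7 %

Travel time to the compliance point: t = 7100/0.89 = 7978 s = 0.09233 d; decay factor exp(−0.53·0.09233) = 0.9522.
So the concentration just after mixing may be at most 20/0.9522 = 21 mg/L.
Mass balance: 21·2.753 = 0.203·Cₑ + 2.55·6.63.
Cₑ = (57.82 − 16.91) / 0.203 = 201.6 mg/L.
Required removal = 1 − 201.6/904 = 77.7 %.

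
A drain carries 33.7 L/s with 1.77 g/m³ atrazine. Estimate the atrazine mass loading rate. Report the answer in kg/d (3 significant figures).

33.7 L/s = 0.0337 m³/s.
Mass flux = Q·C = 0.0337 m³/s × 1.77 g/m³ = 0.05965 g/s.
= 0.05965 g/s × 86.4 = 5.154 kg/d.

5.15 kg/d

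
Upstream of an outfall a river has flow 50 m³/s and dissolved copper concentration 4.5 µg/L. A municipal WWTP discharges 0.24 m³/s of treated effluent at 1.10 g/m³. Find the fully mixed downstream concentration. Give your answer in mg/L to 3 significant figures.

0.00973 mg/L

4.5 µg/L = 0.0045 mg/L.
By mass balance at complete mixing, C = (0.24·1.1 + 50·0.0045) / (0.24 + 50) = 0.489/50.24 = 0.009733 mg/L.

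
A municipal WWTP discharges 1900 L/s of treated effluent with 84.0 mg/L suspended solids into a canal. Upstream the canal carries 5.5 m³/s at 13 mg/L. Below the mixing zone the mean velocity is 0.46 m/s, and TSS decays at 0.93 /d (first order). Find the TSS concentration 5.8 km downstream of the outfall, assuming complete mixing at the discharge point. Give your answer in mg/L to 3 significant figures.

27.3 mg/L

1900 L/s = 1.9 m³/s.
After complete mixing, C₀ = (1.9·84 + 5.5·13) / 7.4 = 31.23 mg/L.
Travel time t = 5800 m / 0.46 m/s = 1.261e+04 s = 0.1459 d.
C = 31.23·exp(−0.93·0.1459) = 31.23·0.8731 = 27.27 mg/L.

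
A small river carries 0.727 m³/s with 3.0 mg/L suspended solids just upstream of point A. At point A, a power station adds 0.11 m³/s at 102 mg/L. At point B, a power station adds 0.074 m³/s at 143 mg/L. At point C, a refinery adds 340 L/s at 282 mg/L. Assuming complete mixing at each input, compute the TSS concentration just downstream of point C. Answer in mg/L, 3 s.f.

After input A: C = (0.727·3 + 0.11·102) / 0.837 = 16.01 mg/L.
After input B: C = (0.837·16.01 + 0.074·143) / 0.911 = 26.33 mg/L.
340 L/s = 0.34 m³/s.
After input C: C = (0.911·26.33 + 0.34·282) / 1.251 = 95.81 mg/L.

95.8 mg/L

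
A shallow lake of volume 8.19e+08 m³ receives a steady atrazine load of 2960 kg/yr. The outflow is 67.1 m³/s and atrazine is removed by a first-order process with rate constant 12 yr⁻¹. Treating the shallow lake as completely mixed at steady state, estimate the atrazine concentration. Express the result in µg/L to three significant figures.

0.248 µg/L

Outflow Q = 67.1 m³/s × 3.156e+07 s/yr = 2.118e+09 m³/yr.
Steady-state CSTR mass balance: W = Q·C + k·V·C, so C = W/(Q + kV).
Q + kV = 2.118e+09 + 12·8.19e+08 = 1.195e+10 m³/yr.
C = 2960/1.195e+10 = 2.478e-07 kg/m³ = 0.0002478 mg/L = 0.2478 µg/L.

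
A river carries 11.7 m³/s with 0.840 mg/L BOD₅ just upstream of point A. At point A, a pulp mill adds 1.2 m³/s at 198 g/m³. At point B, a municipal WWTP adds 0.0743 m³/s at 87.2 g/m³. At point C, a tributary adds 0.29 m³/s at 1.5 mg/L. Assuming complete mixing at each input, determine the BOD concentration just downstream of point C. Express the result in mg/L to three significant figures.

19.2 mg/L

After input A: C = (11.7·0.84 + 1.2·198) / 12.9 = 19.18 mg/L.
After input B: C = (12.9·19.18 + 0.0743·87.2) / 12.97 = 19.57 mg/L.
After input C: C = (12.97·19.57 + 0.29·1.5) / 13.26 = 19.17 mg/L.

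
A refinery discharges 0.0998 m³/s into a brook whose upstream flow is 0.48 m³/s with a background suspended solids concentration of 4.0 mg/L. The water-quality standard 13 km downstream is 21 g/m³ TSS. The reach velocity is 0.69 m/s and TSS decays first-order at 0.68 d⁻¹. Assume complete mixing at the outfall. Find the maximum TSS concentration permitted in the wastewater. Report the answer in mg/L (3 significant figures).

122 mg/L

Travel time to the compliance point: t = 1.3e+04/0.69 = 1.884e+04 s = 0.2181 d; decay factor exp(−0.68·0.2181) = 0.8622.
So the concentration just after mixing may be at most 21/0.8622 = 24.36 mg/L.
Mass balance: 24.36·0.5798 = 0.0998·Cₑ + 0.48·4.
Cₑ = (14.12 − 1.92) / 0.0998 = 122.3 mg/L.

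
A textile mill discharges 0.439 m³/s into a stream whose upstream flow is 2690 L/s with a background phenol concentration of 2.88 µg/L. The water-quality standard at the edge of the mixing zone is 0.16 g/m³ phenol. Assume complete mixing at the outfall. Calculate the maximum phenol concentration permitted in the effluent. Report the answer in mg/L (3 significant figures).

2690 L/s = 2.69 m³/s.
2.88 µg/L = 0.00288 mg/L.
Mass balance: 0.16·3.129 = 0.439·Cₑ + 2.69·0.00288.
Cₑ = (0.5006 − 0.007747) / 0.439 = 1.123 mg/L.

1.12 mg/L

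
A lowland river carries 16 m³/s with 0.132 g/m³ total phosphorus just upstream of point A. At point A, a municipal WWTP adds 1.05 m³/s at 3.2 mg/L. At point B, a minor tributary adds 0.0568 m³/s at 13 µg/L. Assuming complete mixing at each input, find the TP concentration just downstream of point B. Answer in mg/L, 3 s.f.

After input A: C = (16·0.132 + 1.05·3.2) / 17.05 = 0.3209 mg/L.
13 µg/L = 0.013 mg/L.
After input B: C = (17.05·0.3209 + 0.0568·0.013) / 17.11 = 0.3199 mg/L.

0.320 mg/L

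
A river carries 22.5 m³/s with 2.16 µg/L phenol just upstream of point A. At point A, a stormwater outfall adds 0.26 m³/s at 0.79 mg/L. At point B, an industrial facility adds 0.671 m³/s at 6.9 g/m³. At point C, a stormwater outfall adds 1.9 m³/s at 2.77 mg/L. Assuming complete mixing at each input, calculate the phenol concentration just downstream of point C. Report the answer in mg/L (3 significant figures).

0.401 mg/L

2.16 µg/L = 0.00216 mg/L.
After input A: C = (22.5·0.00216 + 0.26·0.79) / 22.76 = 0.01116 mg/L.
After input B: C = (22.76·0.01116 + 0.671·6.9) / 23.43 = 0.2084 mg/L.
After input C: C = (23.43·0.2084 + 1.9·2.77) / 25.33 = 0.4006 mg/L.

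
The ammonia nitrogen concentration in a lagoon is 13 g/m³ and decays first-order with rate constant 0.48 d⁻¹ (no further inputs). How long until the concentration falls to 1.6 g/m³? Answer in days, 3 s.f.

t = ln(C₀/C)/k = ln(13/1.6)/0.48 = 2.095/0.48 = 4.364 d.

4.36 d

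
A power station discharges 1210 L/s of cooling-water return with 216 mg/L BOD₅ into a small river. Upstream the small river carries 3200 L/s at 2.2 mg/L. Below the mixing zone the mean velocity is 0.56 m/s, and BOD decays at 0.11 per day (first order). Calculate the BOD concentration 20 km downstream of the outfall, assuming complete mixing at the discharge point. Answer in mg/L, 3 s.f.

1210 L/s = 1.21 m³/s.
3200 L/s = 3.2 m³/s.
After complete mixing, C₀ = (1.21·216 + 3.2·2.2) / 4.41 = 60.86 mg/L.
Travel time t = 2e+04 m / 0.56 m/s = 3.571e+04 s = 0.4134 d.
C = 60.86·exp(−0.11·0.4134) = 60.86·0.9555 = 58.16 mg/L.

58.2 mg/L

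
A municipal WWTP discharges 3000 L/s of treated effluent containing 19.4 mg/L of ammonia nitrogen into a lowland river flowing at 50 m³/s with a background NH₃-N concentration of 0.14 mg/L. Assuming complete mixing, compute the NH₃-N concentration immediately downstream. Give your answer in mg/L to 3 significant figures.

1.23 mg/L

3000 L/s = 3 m³/s.
Conservation of mass across the mixing zone: C = (3·19.4 + 50·0.14) / (3 + 50) = 65.2/53 = 1.23 mg/L.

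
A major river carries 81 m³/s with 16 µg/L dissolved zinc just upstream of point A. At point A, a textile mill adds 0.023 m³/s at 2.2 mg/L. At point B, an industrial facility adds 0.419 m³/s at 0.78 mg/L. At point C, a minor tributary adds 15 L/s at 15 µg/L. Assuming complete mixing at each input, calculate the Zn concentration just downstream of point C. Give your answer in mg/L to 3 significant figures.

0.0205 mg/L

16 µg/L = 0.016 mg/L.
After input A: C = (81·0.016 + 0.023·2.2) / 81.02 = 0.01662 mg/L.
After input B: C = (81.02·0.01662 + 0.419·0.78) / 81.44 = 0.02055 mg/L.
15 L/s = 0.015 m³/s.
15 µg/L = 0.015 mg/L.
After input C: C = (81.44·0.02055 + 0.015·0.015) / 81.46 = 0.02055 mg/L.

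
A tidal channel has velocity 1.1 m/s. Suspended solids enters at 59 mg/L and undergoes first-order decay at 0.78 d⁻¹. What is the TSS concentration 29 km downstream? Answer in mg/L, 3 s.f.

46.5 mg/L

Travel time t = 29 km / 1.1 m/s = 2.9e+04/1.1 = 2.636e+04 s = 0.3051 d.
First-order decay: C = 59·exp(−0.78·0.3051) = 59·0.7882 = 46.5 mg/L.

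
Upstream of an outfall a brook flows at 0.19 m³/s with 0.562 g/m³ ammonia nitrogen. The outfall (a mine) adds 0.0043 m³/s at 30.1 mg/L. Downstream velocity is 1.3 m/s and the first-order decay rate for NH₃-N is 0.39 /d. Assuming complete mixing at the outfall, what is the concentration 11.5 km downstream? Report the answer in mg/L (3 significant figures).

After complete mixing, C₀ = (0.0043·30.1 + 0.19·0.562) / 0.1943 = 1.216 mg/L.
Travel time t = 1.15e+04 m / 1.3 m/s = 8846 s = 0.1024 d.
C = 1.216·exp(−0.39·0.1024) = 1.216·0.9609 = 1.168 mg/L.

1.17 mg/L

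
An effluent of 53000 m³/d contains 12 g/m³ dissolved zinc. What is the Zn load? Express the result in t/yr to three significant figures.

232 t/yr

53000 m³/d = 0.6134 m³/s.
Mass flux = Q·C = 0.6134 m³/s × 12 g/m³ = 7.361 g/s.
= 7.361 g/s × 31.56 = 232.3 t/yr.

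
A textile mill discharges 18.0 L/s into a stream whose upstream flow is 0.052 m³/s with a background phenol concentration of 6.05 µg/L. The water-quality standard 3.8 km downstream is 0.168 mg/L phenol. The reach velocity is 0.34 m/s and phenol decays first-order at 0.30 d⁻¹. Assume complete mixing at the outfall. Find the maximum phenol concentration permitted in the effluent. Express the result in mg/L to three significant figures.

0.662 mg/L

18.0 L/s = 0.018 m³/s.
6.05 µg/L = 0.00605 mg/L.
Travel time to the compliance point: t = 3800/0.34 = 1.118e+04 s = 0.1294 d; decay factor exp(−0.30·0.1294) = 0.9619.
So the concentration just after mixing may be at most 0.168/0.9619 = 0.1746 mg/L.
Mass balance: 0.1746·0.07 = 0.018·Cₑ + 0.052·0.00605.
Cₑ = (0.01223 − 0.0003146) / 0.018 = 0.6617 mg/L.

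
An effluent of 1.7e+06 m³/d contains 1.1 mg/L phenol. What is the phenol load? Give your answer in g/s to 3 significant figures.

1.7e+06 m³/d = 19.68 m³/s.
Mass flux = Q·C = 19.68 m³/s × 1.1 g/m³ = 21.64 g/s.

21.6 g/s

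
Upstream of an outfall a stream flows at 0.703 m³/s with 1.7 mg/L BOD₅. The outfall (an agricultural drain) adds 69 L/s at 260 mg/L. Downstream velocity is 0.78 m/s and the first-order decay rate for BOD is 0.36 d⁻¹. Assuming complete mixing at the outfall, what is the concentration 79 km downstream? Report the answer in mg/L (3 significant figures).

69 L/s = 0.069 m³/s.
After complete mixing, C₀ = (0.069·260 + 0.703·1.7) / 0.772 = 24.79 mg/L.
Travel time t = 7.9e+04 m / 0.78 m/s = 1.013e+05 s = 1.172 d.
C = 24.79·exp(−0.36·1.172) = 24.79·0.6557 = 16.25 mg/L.

16.3 mg/L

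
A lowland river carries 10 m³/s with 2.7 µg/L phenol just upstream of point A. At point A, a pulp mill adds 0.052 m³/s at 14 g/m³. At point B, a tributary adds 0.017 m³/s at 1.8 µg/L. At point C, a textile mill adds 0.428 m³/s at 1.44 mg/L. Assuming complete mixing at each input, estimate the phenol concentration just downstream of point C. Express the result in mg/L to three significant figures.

0.131 mg/L

2.7 µg/L = 0.0027 mg/L.
After input A: C = (10·0.0027 + 0.052·14) / 10.05 = 0.07511 mg/L.
1.8 µg/L = 0.0018 mg/L.
After input B: C = (10.05·0.07511 + 0.017·0.0018) / 10.07 = 0.07499 mg/L.
After input C: C = (10.07·0.07499 + 0.428·1.44) / 10.5 = 0.1306 mg/L.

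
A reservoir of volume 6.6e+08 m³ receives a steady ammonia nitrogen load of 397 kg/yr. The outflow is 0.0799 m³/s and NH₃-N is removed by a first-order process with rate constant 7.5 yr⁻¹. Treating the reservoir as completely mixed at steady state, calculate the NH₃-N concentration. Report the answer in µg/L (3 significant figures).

0.0802 µg/L

Outflow Q = 0.0799 m³/s × 3.156e+07 s/yr = 2.521e+06 m³/yr.
Steady-state CSTR mass balance: W = Q·C + k·V·C, so C = W/(Q + kV).
Q + kV = 2.521e+06 + 7.5·6.6e+08 = 4.953e+09 m³/yr.
C = 397/4.953e+09 = 8.016e-08 kg/m³ = 8.016e-05 mg/L = 0.08016 µg/L.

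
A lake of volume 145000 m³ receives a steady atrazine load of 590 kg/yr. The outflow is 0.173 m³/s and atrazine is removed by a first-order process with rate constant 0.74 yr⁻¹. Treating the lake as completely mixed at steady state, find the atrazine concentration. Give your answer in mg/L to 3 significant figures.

Outflow Q = 0.173 m³/s × 3.156e+07 s/yr = 5.459e+06 m³/yr.
Steady-state CSTR mass balance: W = Q·C + k·V·C, so C = W/(Q + kV).
Q + kV = 5.459e+06 + 0.74·145000 = 5.567e+06 m³/yr.
C = 590/5.567e+06 = 0.000106 kg/m³ = 0.106 mg/L.

0.106 mg/L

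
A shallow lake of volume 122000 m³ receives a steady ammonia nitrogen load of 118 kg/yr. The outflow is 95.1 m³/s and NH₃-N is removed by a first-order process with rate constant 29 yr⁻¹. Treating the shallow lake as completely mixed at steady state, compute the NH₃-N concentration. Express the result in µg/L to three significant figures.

0.0393 µg/L

Outflow Q = 95.1 m³/s × 3.156e+07 s/yr = 3.001e+09 m³/yr.
Steady-state CSTR mass balance: W = Q·C + k·V·C, so C = W/(Q + kV).
Q + kV = 3.001e+09 + 29·122000 = 3.005e+09 m³/yr.
C = 118/3.005e+09 = 3.927e-08 kg/m³ = 3.927e-05 mg/L = 0.03927 µg/L.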